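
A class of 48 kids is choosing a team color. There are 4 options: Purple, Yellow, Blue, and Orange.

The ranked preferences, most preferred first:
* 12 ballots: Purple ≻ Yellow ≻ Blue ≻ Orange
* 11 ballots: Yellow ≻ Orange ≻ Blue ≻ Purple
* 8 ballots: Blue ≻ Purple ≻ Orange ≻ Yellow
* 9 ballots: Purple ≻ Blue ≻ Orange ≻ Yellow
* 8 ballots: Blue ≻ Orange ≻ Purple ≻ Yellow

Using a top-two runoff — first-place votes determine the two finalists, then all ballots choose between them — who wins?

Round 1 first-place votes: Purple 21, Yellow 11, Blue 16, Orange 0. Purple and Blue advance.
Runoff: Purple is ranked above Blue on 21 ballots, Blue above Purple on 27.

Blue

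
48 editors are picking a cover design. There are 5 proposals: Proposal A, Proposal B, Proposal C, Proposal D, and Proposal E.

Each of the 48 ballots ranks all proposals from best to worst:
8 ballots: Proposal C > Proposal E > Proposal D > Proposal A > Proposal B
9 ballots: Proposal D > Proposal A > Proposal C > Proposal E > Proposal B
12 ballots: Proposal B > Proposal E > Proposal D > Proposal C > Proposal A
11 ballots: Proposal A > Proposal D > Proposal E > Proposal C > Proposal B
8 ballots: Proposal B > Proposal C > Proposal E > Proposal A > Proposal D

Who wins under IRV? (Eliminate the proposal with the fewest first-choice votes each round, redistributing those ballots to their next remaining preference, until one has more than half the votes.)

Proposal D

Round 1: Proposal A 11, Proposal B 20, Proposal C 8, Proposal D 9, Proposal E 0. Proposal E eliminated.
Round 2: Proposal A 11, Proposal B 20, Proposal C 8, Proposal D 9. Proposal C eliminated.
Round 3: Proposal A 11, Proposal B 20, Proposal D 17. Proposal A eliminated.
Round 4: Proposal B 20, Proposal D 28. Proposal D has a majority (≥25).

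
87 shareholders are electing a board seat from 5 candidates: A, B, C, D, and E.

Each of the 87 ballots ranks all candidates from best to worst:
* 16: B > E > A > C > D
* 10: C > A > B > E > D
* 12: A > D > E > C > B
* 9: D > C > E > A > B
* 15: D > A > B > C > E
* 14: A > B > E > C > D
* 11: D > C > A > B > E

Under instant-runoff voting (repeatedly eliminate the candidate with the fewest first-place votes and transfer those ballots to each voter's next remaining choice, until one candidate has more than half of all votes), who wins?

Round 1: A 26, B 16, C 10, D 35, E 0. E eliminated.
Round 2: A 26, B 16, C 10, D 35. C eliminated.
Round 3: A 36, B 16, D 35. B eliminated.
Round 4: A 52, D 35. A has a majority (≥44).

A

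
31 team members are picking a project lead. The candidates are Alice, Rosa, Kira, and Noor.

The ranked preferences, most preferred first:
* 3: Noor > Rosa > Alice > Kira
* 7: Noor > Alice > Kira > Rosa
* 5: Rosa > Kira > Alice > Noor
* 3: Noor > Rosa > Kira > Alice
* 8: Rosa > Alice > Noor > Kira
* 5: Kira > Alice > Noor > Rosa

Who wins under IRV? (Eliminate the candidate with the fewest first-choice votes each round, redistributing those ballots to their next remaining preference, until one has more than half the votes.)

Noor

Round 1: Alice 0, Rosa 13, Kira 5, Noor 13. Alice eliminated.
Round 2: Rosa 13, Kira 5, Noor 13. Kira eliminated.
Round 3: Rosa 13, Noor 18. Noor has a majority (≥16).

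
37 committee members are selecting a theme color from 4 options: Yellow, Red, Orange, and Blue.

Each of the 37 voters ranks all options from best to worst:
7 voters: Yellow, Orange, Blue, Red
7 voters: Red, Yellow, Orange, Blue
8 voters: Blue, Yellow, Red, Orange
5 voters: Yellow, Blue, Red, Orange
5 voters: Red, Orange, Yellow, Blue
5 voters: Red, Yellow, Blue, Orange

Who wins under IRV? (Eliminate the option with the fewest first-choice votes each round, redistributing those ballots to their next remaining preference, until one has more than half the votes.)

Round 1: Yellow 12, Red 17, Orange 0, Blue 8. Orange eliminated.
Round 2: Yellow 12, Red 17, Blue 8. Blue eliminated.
Round 3: Yellow 20, Red 17. Yellow has a majority (≥19).

Yellow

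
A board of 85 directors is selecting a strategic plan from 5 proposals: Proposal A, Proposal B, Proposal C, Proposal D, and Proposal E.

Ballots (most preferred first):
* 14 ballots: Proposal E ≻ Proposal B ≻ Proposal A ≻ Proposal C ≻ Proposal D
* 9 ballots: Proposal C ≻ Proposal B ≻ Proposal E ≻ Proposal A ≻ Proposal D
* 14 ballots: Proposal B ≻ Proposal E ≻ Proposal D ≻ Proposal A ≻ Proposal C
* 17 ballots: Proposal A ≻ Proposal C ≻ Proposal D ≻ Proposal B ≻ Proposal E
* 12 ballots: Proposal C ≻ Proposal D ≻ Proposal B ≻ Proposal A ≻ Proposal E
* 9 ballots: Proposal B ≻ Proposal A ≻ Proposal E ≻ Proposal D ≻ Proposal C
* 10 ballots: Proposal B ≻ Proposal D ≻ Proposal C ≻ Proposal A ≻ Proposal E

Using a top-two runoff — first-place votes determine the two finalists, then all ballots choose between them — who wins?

Proposal B

Round 1 first-place votes: Proposal A 17, Proposal B 33, Proposal C 21, Proposal D 0, Proposal E 14. Proposal B and Proposal C advance.
Runoff: Proposal B is ranked above Proposal C on 47 ballots, Proposal C above Proposal B on 38.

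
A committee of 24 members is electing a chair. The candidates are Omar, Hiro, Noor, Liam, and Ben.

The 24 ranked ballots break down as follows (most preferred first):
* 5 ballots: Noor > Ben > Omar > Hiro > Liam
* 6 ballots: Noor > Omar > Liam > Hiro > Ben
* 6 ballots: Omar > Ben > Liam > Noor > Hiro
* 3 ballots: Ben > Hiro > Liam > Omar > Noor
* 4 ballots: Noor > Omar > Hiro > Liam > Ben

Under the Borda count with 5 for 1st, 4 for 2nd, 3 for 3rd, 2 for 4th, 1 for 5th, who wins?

Omar: 5×3 + 6×4 + 6×5 + 3×2 + 4×4 = 91
Hiro: 5×2 + 6×2 + 6×1 + 3×4 + 4×3 = 52
Noor: 5×5 + 6×5 + 6×2 + 3×1 + 4×5 = 90
Liam: 5×1 + 6×3 + 6×3 + 3×3 + 4×2 = 58
Ben: 5×4 + 6×1 + 6×4 + 3×5 + 4×1 = 69

Omar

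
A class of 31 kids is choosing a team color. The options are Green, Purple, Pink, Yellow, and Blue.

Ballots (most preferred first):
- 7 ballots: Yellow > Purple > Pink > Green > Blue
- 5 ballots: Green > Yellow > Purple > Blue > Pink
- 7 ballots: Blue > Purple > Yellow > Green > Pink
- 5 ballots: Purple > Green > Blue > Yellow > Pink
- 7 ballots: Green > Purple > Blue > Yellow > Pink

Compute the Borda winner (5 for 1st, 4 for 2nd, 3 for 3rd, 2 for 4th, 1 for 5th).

Green: 7×2 + 5×5 + 7×2 + 5×4 + 7×5 = 108
Purple: 7×4 + 5×3 + 7×4 + 5×5 + 7×4 = 124
Pink: 7×3 + 5×1 + 7×1 + 5×1 + 7×1 = 45
Yellow: 7×5 + 5×4 + 7×3 + 5×2 + 7×2 = 100
Blue: 7×1 + 5×2 + 7×5 + 5×3 + 7×3 = 88

Purple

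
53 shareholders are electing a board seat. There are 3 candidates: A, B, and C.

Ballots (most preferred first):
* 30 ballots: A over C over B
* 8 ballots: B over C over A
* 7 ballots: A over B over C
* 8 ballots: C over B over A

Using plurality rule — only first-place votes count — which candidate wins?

First-place votes: A 37, B 8, C 8.

A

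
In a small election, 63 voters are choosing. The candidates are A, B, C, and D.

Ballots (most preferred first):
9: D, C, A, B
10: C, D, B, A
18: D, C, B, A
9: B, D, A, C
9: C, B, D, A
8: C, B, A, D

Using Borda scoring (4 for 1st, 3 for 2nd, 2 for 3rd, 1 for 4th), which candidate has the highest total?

A: 9×2 + 10×1 + 18×1 + 9×2 + 9×1 + 8×2 = 89
B: 9×1 + 10×2 + 18×2 + 9×4 + 9×3 + 8×3 = 152
C: 9×3 + 10×4 + 18×3 + 9×1 + 9×4 + 8×4 = 198
D: 9×4 + 10×3 + 18×4 + 9×3 + 9×2 + 8×1 = 191

C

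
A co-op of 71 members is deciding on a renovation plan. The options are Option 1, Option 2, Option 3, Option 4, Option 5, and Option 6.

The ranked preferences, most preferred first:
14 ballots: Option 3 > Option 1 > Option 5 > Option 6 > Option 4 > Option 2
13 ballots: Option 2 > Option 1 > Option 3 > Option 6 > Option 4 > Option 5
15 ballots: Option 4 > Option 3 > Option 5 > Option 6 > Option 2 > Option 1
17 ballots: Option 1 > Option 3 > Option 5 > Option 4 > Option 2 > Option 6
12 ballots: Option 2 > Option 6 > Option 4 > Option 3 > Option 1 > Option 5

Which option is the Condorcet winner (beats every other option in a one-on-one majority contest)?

Option 3 vs Option 1: 41–30
Option 3 vs Option 2: 46–25
Option 3 vs Option 4: 44–27
Option 3 vs Option 5: 71–0
Option 3 vs Option 6: 59–12
Option 3 beats every other option.

Option 3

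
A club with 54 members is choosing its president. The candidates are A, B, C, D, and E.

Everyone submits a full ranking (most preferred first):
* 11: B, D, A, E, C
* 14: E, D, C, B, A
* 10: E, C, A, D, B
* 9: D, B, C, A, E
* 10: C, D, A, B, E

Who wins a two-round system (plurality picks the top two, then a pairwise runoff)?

Round 1 first-place votes: A 0, B 11, C 10, D 9, E 24. E and B advance.
Runoff: E is ranked above B on 24 ballots, B above E on 30.

B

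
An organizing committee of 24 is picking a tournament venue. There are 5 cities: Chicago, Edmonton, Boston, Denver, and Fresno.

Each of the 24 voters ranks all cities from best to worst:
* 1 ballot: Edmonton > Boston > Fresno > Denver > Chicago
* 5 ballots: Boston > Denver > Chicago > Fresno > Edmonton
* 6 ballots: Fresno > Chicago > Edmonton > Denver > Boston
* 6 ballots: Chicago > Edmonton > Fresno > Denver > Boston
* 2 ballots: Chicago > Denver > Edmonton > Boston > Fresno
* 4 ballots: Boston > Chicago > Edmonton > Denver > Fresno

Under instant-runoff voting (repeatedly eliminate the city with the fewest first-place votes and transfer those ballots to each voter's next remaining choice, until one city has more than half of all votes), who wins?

Round 1: Chicago 8, Edmonton 1, Boston 9, Denver 0, Fresno 6. Denver eliminated.
Round 2: Chicago 8, Edmonton 1, Boston 9, Fresno 6. Edmonton eliminated.
Round 3: Chicago 8, Boston 10, Fresno 6. Fresno eliminated.
Round 4: Chicago 14, Boston 10. Chicago has a majority (≥13).

Chicago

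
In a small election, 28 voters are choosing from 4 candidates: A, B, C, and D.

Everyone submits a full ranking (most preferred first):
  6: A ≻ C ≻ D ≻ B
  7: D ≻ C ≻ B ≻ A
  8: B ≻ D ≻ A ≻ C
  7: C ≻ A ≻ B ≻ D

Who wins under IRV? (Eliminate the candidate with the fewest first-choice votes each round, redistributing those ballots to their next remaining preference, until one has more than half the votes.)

Round 1: A 6, B 8, C 7, D 7. A eliminated.
Round 2: B 8, C 13, D 7. D eliminated.
Round 3: B 8, C 20. C has a majority (≥15).

C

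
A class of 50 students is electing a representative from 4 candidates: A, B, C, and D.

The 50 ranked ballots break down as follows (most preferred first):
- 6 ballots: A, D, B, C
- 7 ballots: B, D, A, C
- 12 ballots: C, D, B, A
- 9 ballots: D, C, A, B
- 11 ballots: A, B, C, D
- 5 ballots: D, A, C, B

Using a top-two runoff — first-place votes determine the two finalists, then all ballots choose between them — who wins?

D

Round 1 first-place votes: A 17, B 7, C 12, D 14. A and D advance.
Runoff: A is ranked above D on 17 ballots, D above A on 33.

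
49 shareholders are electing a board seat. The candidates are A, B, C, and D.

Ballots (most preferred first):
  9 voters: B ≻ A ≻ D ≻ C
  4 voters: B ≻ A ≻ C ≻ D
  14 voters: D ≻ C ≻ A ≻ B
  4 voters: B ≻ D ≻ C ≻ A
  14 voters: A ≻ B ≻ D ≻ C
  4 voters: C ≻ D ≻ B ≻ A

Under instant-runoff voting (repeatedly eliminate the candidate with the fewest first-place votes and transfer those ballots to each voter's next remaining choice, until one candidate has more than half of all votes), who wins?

Round 1: A 14, B 17, C 4, D 14. C eliminated.
Round 2: A 14, B 17, D 18. A eliminated.
Round 3: B 31, D 18. B has a majority (≥25).

B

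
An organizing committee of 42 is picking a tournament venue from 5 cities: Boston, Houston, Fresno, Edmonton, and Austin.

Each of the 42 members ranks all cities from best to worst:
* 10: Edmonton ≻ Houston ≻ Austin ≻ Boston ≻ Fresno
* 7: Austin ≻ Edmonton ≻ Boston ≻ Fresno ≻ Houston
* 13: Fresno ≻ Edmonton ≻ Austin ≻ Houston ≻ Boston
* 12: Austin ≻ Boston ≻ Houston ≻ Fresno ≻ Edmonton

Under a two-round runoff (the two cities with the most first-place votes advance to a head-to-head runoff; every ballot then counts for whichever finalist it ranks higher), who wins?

Round 1 first-place votes: Boston 0, Houston 0, Fresno 13, Edmonton 10, Austin 19. Austin and Fresno advance.
Runoff: Austin is ranked above Fresno on 29 ballots, Fresno above Austin on 13.

Austin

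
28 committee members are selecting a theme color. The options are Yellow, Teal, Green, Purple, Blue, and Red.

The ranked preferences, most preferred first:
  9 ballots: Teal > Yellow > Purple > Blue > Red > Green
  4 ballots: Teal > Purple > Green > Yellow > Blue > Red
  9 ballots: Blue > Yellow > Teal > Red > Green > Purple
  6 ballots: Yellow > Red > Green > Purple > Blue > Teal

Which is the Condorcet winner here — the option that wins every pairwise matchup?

Yellow vs Teal: 15–13
Yellow vs Green: 24–4
Yellow vs Purple: 24–4
Yellow vs Blue: 19–9
Yellow vs Red: 28–0
Yellow beats every other option.

Yellow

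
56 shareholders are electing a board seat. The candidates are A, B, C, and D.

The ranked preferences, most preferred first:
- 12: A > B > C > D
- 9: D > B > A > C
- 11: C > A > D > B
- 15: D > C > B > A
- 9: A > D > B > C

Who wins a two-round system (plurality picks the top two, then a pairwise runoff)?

Round 1 first-place votes: A 21, B 0, C 11, D 24. D and A advance.
Runoff: D is ranked above A on 24 ballots, A above D on 32.

A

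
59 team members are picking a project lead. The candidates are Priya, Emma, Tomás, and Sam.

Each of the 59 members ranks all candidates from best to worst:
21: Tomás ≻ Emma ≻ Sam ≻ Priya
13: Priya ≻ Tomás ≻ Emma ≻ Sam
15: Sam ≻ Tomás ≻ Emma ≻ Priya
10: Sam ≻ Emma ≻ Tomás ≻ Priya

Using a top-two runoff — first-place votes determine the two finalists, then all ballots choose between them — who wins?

Tomás

Round 1 first-place votes: Priya 13, Emma 0, Tomás 21, Sam 25. Sam and Tomás advance.
Runoff: Sam is ranked above Tomás on 25 ballots, Tomás above Sam on 34.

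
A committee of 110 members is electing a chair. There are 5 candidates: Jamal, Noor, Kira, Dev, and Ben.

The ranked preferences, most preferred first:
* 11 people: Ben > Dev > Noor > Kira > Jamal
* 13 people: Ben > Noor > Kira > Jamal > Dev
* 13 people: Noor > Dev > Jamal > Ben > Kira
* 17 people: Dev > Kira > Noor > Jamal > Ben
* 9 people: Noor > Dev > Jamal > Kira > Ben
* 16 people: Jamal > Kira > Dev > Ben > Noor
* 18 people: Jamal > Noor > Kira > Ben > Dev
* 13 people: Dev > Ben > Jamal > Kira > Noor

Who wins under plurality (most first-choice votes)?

Jamal

First-place votes: Jamal 34, Noor 22, Kira 0, Dev 30, Ben 24.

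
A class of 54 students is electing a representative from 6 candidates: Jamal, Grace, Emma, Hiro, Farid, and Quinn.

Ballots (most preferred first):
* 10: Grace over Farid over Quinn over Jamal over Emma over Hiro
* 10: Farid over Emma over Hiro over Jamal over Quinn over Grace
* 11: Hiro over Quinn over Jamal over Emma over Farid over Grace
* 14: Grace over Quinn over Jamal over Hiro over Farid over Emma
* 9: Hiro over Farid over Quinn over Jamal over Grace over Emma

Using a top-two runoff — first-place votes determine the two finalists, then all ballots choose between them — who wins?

Hiro

Round 1 first-place votes: Jamal 0, Grace 24, Emma 0, Hiro 20, Farid 10, Quinn 0. Grace and Hiro advance.
Runoff: Grace is ranked above Hiro on 24 ballots, Hiro above Grace on 30.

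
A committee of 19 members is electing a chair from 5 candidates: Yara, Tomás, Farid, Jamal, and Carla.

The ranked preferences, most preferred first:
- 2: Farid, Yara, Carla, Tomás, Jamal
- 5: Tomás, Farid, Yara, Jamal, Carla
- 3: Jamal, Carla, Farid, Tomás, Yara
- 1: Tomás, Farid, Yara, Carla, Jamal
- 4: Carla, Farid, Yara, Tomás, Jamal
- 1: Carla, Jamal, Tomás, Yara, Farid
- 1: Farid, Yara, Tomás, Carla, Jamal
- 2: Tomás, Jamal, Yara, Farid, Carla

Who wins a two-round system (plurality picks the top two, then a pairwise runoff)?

Carla

Round 1 first-place votes: Yara 0, Tomás 8, Farid 3, Jamal 3, Carla 5. Tomás and Carla advance.
Runoff: Tomás is ranked above Carla on 9 ballots, Carla above Tomás on 10.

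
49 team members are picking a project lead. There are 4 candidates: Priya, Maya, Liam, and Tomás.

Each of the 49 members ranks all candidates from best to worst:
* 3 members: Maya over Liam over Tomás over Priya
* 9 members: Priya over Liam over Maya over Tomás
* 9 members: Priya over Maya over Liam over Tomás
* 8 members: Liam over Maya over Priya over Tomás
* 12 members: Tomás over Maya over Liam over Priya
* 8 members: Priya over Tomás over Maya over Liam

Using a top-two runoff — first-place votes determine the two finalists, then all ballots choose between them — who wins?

Round 1 first-place votes: Priya 26, Maya 3, Liam 8, Tomás 12. Priya and Tomás advance.
Runoff: Priya is ranked above Tomás on 34 ballots, Tomás above Priya on 15.

Priya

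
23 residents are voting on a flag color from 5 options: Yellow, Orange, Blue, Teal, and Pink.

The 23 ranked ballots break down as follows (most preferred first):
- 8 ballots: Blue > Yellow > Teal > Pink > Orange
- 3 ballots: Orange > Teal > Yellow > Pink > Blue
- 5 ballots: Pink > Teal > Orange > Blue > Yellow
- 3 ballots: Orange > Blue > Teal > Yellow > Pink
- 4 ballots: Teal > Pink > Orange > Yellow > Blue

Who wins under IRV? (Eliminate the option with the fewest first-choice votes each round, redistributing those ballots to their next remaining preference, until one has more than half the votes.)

Pink

Round 1: Yellow 0, Orange 6, Blue 8, Teal 4, Pink 5. Yellow eliminated.
Round 2: Orange 6, Blue 8, Teal 4, Pink 5. Teal eliminated.
Round 3: Orange 6, Blue 8, Pink 9. Orange eliminated.
Round 4: Blue 11, Pink 12. Pink has a majority (≥12).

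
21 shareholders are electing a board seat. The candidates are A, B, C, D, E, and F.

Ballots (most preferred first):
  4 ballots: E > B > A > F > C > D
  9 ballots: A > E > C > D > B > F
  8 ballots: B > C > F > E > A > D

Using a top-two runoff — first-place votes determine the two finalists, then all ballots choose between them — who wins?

B

Round 1 first-place votes: A 9, B 8, C 0, D 0, E 4, F 0. A and B advance.
Runoff: A is ranked above B on 9 ballots, B above A on 12.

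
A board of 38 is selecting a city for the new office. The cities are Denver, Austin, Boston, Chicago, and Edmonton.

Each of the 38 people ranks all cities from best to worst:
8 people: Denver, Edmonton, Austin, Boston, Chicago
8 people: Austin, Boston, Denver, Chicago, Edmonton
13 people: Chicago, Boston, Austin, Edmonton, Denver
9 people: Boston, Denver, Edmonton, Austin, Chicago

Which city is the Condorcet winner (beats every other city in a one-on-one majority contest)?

Boston vs Denver: 30–8
Boston vs Austin: 22–16
Boston vs Chicago: 25–13
Boston vs Edmonton: 30–8
Boston beats every other city.

Boston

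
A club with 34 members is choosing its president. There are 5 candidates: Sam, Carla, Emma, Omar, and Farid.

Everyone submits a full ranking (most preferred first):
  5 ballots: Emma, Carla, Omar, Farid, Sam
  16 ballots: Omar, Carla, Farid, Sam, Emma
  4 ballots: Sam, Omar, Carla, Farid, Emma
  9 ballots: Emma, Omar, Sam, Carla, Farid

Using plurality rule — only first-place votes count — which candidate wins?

First-place votes: Sam 4, Carla 0, Emma 14, Omar 16, Farid 0.

Omar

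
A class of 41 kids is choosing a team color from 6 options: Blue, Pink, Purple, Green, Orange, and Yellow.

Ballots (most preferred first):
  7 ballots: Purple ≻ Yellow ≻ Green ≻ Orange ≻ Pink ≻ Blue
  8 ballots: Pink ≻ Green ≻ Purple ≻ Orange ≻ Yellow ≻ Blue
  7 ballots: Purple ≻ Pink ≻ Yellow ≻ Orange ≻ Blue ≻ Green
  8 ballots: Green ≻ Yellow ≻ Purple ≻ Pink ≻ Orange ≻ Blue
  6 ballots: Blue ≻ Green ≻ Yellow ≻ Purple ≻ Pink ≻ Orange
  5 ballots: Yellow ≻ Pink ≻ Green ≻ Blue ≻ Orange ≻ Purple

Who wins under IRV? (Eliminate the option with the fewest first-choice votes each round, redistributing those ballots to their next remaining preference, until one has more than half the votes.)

Round 1: Blue 6, Pink 8, Purple 14, Green 8, Orange 0, Yellow 5. Orange eliminated.
Round 2: Blue 6, Pink 8, Purple 14, Green 8, Yellow 5. Yellow eliminated.
Round 3: Blue 6, Pink 13, Purple 14, Green 8. Blue eliminated.
Round 4: Pink 13, Purple 14, Green 14. Pink eliminated.
Round 5: Purple 14, Green 27. Green has a majority (≥21).

Green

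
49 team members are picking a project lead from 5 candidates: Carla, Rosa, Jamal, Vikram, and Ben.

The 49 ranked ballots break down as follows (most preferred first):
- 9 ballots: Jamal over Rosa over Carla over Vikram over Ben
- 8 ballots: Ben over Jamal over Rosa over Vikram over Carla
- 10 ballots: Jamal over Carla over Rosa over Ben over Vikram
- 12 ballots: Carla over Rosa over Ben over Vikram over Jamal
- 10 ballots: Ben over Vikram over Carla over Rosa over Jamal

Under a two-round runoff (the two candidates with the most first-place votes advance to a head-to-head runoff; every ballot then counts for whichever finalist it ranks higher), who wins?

Round 1 first-place votes: Carla 12, Rosa 0, Jamal 19, Vikram 0, Ben 18. Jamal and Ben advance.
Runoff: Jamal is ranked above Ben on 19 ballots, Ben above Jamal on 30.

Ben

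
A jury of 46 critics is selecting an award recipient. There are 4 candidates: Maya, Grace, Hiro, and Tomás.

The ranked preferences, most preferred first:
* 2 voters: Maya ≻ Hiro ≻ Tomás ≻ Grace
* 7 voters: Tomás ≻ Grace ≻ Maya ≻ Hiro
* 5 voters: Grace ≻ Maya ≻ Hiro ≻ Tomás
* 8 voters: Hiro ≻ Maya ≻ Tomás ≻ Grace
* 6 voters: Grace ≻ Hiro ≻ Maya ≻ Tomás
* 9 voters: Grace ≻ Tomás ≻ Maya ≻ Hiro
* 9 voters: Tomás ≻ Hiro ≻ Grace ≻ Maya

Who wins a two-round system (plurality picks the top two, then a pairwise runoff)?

Tomás

Round 1 first-place votes: Maya 2, Grace 20, Hiro 8, Tomás 16. Grace and Tomás advance.
Runoff: Grace is ranked above Tomás on 20 ballots, Tomás above Grace on 26.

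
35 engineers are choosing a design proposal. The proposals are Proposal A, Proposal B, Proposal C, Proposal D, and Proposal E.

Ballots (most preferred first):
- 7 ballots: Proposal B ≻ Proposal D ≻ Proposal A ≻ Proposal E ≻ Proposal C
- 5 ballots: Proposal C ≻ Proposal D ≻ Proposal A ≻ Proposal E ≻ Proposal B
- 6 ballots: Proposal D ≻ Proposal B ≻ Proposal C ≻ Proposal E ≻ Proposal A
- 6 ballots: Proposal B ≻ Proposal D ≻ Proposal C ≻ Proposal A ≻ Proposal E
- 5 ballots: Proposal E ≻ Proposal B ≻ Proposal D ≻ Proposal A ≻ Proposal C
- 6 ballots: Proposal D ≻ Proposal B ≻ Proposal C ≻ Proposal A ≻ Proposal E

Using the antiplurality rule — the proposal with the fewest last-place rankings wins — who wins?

Proposal D

Last-place votes: Proposal A 6, Proposal B 5, Proposal C 12, Proposal D 0, Proposal E 12.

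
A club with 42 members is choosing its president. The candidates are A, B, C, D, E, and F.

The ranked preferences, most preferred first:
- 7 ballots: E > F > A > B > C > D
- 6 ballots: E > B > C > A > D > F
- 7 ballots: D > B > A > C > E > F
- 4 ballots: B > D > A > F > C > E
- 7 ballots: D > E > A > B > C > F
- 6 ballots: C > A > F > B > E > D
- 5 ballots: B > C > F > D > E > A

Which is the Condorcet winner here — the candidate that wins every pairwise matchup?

B

B vs A: 22–20
B vs C: 36–6
B vs D: 28–14
B vs E: 22–20
B vs F: 29–13
B beats every other candidate.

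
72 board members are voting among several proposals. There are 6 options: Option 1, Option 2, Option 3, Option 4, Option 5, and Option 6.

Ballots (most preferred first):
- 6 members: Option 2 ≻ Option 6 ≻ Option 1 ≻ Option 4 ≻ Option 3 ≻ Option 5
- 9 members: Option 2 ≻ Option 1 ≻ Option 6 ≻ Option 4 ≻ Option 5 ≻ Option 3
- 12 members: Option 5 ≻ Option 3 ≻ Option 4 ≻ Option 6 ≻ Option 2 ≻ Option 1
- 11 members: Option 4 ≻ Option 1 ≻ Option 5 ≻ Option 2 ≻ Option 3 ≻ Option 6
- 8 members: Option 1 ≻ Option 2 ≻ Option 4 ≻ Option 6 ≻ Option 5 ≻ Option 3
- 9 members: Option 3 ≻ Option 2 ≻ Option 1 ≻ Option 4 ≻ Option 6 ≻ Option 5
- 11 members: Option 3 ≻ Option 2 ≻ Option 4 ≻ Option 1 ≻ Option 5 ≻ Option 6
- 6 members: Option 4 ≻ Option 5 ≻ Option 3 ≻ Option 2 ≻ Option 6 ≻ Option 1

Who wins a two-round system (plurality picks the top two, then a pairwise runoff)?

Option 4

Round 1 first-place votes: Option 1 8, Option 2 15, Option 3 20, Option 4 17, Option 5 12, Option 6 0. Option 3 and Option 4 advance.
Runoff: Option 3 is ranked above Option 4 on 32 ballots, Option 4 above Option 3 on 40.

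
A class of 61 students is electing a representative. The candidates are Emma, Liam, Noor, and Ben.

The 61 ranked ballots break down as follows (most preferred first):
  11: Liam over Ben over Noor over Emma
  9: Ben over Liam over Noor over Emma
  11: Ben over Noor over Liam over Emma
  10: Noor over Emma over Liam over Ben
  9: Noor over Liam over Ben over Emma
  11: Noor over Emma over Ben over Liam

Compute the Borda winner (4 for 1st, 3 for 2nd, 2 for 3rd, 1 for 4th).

Emma: 11×1 + 9×1 + 11×1 + 10×3 + 9×1 + 11×3 = 103
Liam: 11×4 + 9×3 + 11×2 + 10×2 + 9×3 + 11×1 = 151
Noor: 11×2 + 9×2 + 11×3 + 10×4 + 9×4 + 11×4 = 193
Ben: 11×3 + 9×4 + 11×4 + 10×1 + 9×2 + 11×2 = 163

Noor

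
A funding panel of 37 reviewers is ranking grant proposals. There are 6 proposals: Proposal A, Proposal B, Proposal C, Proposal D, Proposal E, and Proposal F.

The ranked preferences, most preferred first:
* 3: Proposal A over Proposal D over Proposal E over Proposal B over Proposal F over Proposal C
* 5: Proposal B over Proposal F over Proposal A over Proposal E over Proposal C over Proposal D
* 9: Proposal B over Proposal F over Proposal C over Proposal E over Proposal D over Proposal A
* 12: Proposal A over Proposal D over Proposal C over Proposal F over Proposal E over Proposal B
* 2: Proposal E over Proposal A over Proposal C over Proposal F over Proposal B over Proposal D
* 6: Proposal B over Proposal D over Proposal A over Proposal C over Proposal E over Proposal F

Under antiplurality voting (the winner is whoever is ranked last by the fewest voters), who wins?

Proposal E

Last-place votes: Proposal A 9, Proposal B 12, Proposal C 3, Proposal D 7, Proposal E 0, Proposal F 6.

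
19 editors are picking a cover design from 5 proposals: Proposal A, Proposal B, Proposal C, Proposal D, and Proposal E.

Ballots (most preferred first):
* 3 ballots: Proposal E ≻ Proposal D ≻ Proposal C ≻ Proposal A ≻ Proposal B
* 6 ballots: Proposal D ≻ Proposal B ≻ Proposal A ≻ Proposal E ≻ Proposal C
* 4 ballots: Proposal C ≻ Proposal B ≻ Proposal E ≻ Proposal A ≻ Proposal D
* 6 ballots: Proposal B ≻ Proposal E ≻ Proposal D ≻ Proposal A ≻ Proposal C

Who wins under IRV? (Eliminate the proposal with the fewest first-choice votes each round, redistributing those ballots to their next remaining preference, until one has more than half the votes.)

Round 1: Proposal A 0, Proposal B 6, Proposal C 4, Proposal D 6, Proposal E 3. Proposal A eliminated.
Round 2: Proposal B 6, Proposal C 4, Proposal D 6, Proposal E 3. Proposal E eliminated.
Round 3: Proposal B 6, Proposal C 4, Proposal D 9. Proposal C eliminated.
Round 4: Proposal B 10, Proposal D 9. Proposal B has a majority (≥10).

Proposal B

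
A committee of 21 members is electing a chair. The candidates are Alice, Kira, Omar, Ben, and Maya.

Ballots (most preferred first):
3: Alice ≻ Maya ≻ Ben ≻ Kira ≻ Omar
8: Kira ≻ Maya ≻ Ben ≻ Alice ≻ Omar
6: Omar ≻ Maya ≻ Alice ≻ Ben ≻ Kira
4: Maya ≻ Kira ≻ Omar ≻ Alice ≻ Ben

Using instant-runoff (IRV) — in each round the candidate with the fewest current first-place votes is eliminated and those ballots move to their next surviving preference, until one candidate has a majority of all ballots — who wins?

Maya

Round 1: Alice 3, Kira 8, Omar 6, Ben 0, Maya 4. Ben eliminated.
Round 2: Alice 3, Kira 8, Omar 6, Maya 4. Alice eliminated.
Round 3: Kira 8, Omar 6, Maya 7. Omar eliminated.
Round 4: Kira 8, Maya 13. Maya has a majority (≥11).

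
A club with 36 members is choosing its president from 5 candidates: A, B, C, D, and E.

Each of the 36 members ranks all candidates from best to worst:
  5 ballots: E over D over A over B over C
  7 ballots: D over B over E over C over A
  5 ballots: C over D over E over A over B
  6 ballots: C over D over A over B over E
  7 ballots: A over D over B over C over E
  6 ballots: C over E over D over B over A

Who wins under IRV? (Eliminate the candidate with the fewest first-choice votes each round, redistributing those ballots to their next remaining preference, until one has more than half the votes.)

Round 1: A 7, B 0, C 17, D 7, E 5. B eliminated.
Round 2: A 7, C 17, D 7, E 5. E eliminated.
Round 3: A 7, C 17, D 12. A eliminated.
Round 4: C 17, D 19. D has a majority (≥19).

D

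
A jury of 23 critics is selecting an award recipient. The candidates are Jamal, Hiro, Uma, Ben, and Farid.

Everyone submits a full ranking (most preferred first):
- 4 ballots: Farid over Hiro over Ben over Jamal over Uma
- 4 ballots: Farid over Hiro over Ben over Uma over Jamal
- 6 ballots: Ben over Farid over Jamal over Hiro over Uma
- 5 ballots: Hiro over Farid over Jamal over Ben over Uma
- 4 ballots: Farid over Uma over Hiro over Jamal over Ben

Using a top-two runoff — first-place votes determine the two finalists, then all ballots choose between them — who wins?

Round 1 first-place votes: Jamal 0, Hiro 5, Uma 0, Ben 6, Farid 12. Farid and Ben advance.
Runoff: Farid is ranked above Ben on 17 ballots, Ben above Farid on 6.

Farid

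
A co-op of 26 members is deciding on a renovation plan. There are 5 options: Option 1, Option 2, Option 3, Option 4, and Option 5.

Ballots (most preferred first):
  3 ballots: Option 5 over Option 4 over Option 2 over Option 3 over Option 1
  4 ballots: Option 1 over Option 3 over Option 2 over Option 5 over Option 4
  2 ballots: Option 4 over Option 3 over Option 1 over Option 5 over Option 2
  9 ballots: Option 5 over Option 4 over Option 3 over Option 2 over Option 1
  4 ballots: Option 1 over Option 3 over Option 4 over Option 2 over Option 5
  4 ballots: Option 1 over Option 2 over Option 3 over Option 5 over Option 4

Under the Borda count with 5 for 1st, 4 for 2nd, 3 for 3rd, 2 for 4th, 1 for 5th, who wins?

Option 3

Option 1: 3×1 + 4×5 + 2×3 + 9×1 + 4×5 + 4×5 = 78
Option 2: 3×3 + 4×3 + 2×1 + 9×2 + 4×2 + 4×4 = 65
Option 3: 3×2 + 4×4 + 2×4 + 9×3 + 4×4 + 4×3 = 85
Option 4: 3×4 + 4×1 + 2×5 + 9×4 + 4×3 + 4×1 = 78
Option 5: 3×5 + 4×2 + 2×2 + 9×5 + 4×1 + 4×2 = 84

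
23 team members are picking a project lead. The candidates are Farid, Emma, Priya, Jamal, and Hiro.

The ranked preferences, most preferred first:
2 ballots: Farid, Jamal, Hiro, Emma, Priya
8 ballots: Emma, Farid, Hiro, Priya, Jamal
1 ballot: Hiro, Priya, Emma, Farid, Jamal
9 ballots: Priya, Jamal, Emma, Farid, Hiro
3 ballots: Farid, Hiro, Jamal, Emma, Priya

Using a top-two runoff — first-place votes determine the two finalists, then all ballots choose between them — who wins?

Round 1 first-place votes: Farid 5, Emma 8, Priya 9, Jamal 0, Hiro 1. Priya and Emma advance.
Runoff: Priya is ranked above Emma on 10 ballots, Emma above Priya on 13.

Emma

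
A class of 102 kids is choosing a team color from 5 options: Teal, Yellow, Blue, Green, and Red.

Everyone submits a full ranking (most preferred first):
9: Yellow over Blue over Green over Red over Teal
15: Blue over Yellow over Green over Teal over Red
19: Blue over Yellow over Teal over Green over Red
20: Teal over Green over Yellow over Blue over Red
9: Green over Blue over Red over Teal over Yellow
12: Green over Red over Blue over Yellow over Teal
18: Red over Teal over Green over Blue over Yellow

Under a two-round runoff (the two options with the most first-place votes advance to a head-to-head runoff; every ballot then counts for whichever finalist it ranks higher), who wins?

Round 1 first-place votes: Teal 20, Yellow 9, Blue 34, Green 21, Red 18. Blue and Green advance.
Runoff: Blue is ranked above Green on 43 ballots, Green above Blue on 59.

Green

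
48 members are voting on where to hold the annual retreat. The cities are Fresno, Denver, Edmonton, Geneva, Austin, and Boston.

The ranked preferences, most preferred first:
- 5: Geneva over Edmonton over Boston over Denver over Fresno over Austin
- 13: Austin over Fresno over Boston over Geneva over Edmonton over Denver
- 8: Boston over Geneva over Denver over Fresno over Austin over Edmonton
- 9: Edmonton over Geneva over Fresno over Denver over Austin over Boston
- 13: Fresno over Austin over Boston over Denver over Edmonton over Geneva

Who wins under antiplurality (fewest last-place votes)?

Last-place votes: Fresno 0, Denver 13, Edmonton 8, Geneva 13, Austin 5, Boston 9.

Fresno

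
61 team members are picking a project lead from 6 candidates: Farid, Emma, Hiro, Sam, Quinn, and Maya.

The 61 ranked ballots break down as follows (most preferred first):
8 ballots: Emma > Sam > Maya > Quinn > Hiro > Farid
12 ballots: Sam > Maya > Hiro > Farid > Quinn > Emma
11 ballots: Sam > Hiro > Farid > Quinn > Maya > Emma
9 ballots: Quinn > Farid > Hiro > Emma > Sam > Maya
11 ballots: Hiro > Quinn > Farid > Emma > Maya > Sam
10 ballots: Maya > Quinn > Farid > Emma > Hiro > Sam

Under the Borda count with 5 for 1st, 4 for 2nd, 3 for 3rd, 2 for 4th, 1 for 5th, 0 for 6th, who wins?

Farid: 8×0 + 12×2 + 11×3 + 9×4 + 11×3 + 10×3 = 156
Emma: 8×5 + 12×0 + 11×0 + 9×2 + 11×2 + 10×2 = 100
Hiro: 8×1 + 12×3 + 11×4 + 9×3 + 11×5 + 10×1 = 180
Sam: 8×4 + 12×5 + 11×5 + 9×1 + 11×0 + 10×0 = 156
Quinn: 8×2 + 12×1 + 11×2 + 9×5 + 11×4 + 10×4 = 179
Maya: 8×3 + 12×4 + 11×1 + 9×0 + 11×1 + 10×5 = 144

Hiro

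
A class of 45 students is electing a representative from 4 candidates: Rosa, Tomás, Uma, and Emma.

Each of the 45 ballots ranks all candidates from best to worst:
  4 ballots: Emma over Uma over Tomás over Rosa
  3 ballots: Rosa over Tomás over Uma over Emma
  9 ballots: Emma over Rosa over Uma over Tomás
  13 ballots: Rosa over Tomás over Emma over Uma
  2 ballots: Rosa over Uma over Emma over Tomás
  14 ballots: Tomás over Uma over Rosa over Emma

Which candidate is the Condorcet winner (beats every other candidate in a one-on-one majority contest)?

Rosa

Rosa vs Tomás: 27–18
Rosa vs Uma: 27–18
Rosa vs Emma: 32–13
Rosa beats every other candidate.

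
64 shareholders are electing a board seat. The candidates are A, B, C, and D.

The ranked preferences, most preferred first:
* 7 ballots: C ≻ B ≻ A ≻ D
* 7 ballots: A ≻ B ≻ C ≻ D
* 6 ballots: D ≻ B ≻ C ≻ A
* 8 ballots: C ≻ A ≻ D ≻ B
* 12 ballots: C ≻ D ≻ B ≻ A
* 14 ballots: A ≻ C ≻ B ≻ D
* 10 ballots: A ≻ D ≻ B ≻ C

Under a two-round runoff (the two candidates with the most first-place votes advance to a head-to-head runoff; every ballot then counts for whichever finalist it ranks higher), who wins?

Round 1 first-place votes: A 31, B 0, C 27, D 6. A and C advance.
Runoff: A is ranked above C on 31 ballots, C above A on 33.

C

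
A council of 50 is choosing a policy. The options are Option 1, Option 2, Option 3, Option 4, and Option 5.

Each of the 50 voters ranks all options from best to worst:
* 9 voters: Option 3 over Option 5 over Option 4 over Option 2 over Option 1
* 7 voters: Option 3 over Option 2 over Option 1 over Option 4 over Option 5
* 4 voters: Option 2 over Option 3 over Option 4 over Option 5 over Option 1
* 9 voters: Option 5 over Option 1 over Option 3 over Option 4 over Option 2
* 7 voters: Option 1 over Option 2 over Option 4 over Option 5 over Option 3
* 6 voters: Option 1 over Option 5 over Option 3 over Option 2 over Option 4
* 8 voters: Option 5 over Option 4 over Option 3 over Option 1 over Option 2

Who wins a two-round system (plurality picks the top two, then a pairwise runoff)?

Round 1 first-place votes: Option 1 13, Option 2 4, Option 3 16, Option 4 0, Option 5 17. Option 5 and Option 3 advance.
Runoff: Option 5 is ranked above Option 3 on 30 ballots, Option 3 above Option 5 on 20.

Option 5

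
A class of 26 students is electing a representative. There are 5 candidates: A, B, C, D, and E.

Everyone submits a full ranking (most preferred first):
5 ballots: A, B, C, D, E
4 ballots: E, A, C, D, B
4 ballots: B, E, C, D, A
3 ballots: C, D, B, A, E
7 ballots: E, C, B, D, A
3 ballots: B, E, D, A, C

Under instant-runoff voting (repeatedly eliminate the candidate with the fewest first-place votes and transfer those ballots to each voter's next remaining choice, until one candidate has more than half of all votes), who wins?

B

Round 1: A 5, B 7, C 3, D 0, E 11. D eliminated.
Round 2: A 5, B 7, C 3, E 11. C eliminated.
Round 3: A 5, B 10, E 11. A eliminated.
Round 4: B 15, E 11. B has a majority (≥14).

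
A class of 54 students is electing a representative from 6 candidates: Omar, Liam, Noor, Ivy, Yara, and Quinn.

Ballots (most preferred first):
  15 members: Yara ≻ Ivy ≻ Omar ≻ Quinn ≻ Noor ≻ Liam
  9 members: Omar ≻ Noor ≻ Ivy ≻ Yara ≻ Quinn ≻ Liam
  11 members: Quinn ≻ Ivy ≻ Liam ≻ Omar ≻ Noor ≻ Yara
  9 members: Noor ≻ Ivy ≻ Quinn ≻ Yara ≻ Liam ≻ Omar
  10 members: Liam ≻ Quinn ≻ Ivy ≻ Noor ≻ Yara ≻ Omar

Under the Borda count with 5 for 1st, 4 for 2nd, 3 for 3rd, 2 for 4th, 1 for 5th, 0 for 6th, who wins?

Ivy

Omar: 15×3 + 9×5 + 11×2 + 9×0 + 10×0 = 112
Liam: 15×0 + 9×0 + 11×3 + 9×1 + 10×5 = 92
Noor: 15×1 + 9×4 + 11×1 + 9×5 + 10×2 = 127
Ivy: 15×4 + 9×3 + 11×4 + 9×4 + 10×3 = 197
Yara: 15×5 + 9×2 + 11×0 + 9×2 + 10×1 = 121
Quinn: 15×2 + 9×1 + 11×5 + 9×3 + 10×4 = 161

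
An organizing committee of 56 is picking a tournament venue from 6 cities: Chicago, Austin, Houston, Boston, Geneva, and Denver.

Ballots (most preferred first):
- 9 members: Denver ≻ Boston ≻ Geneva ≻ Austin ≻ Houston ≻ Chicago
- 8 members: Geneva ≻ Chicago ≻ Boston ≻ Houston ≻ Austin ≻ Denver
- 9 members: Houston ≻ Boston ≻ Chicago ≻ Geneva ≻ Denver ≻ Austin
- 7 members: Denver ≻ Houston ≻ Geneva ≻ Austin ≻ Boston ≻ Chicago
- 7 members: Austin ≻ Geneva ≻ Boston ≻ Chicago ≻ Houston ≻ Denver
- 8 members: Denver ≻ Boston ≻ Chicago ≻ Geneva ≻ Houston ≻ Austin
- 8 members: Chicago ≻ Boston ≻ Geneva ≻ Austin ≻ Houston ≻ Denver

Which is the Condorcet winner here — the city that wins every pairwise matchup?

Boston vs Chicago: 40–16
Boston vs Austin: 42–14
Boston vs Houston: 40–16
Boston vs Geneva: 34–22
Boston vs Denver: 32–24
Boston beats every other city.

Boston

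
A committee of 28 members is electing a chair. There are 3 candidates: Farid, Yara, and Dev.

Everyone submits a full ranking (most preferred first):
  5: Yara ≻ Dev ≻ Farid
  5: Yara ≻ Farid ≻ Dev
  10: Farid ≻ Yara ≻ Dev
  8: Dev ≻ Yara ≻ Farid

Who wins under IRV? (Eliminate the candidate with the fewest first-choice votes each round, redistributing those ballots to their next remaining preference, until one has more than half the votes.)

Round 1: Farid 10, Yara 10, Dev 8. Dev eliminated.
Round 2: Farid 10, Yara 18. Yara has a majority (≥15).

Yara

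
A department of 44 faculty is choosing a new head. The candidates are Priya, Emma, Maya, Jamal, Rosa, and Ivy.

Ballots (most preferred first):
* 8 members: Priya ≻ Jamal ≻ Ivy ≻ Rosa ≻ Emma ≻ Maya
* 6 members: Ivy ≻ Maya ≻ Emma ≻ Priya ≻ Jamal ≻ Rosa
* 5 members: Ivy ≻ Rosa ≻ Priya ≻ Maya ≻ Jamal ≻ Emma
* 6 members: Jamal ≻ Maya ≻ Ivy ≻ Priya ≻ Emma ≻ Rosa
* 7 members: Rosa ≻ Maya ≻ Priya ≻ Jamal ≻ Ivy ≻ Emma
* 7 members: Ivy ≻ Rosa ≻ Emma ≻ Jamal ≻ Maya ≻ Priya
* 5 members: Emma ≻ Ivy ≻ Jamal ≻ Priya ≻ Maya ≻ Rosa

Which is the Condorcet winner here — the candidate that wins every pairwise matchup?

Ivy vs Priya: 29–15
Ivy vs Emma: 39–5
Ivy vs Maya: 31–13
Ivy vs Jamal: 23–21
Ivy vs Rosa: 37–7
Ivy beats every other candidate.

Ivy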